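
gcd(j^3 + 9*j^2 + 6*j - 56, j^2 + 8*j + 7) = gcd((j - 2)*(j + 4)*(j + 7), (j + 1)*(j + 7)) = j + 7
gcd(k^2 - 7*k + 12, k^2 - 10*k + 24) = k - 4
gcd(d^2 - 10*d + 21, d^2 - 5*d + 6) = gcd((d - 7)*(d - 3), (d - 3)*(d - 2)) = d - 3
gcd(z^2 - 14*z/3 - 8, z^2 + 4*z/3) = z + 4/3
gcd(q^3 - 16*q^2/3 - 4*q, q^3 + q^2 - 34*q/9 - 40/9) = 1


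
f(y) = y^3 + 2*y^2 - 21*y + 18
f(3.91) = 26.24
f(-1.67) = 53.99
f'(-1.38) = -20.81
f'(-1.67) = -19.31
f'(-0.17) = -21.59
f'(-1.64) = -19.49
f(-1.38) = 48.16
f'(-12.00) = 363.00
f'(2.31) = 4.25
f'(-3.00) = -6.00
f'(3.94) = 41.33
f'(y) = 3*y^2 + 4*y - 21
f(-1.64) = 53.41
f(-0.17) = 21.62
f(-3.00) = 72.00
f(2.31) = -7.51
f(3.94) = 27.47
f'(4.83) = 68.31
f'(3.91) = 40.50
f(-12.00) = -1170.00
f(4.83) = 75.91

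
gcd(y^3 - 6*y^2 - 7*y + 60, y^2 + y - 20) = y - 4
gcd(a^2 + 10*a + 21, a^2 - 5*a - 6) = 1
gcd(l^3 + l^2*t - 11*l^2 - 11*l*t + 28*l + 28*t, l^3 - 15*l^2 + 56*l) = l - 7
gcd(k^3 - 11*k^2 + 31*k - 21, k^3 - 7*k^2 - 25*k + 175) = k - 7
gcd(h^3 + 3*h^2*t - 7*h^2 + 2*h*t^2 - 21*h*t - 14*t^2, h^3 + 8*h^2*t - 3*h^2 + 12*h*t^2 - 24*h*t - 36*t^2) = h + 2*t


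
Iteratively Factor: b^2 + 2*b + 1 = (b + 1)*(b + 1)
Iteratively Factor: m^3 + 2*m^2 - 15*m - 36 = (m + 3)*(m^2 - m - 12) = (m + 3)^2*(m - 4)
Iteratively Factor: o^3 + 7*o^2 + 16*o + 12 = (o + 2)*(o^2 + 5*o + 6) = (o + 2)^2*(o + 3)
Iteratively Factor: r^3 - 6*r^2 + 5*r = (r - 5)*(r^2 - r) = (r - 5)*(r - 1)*(r)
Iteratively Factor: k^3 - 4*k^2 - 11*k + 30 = (k - 2)*(k^2 - 2*k - 15) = (k - 2)*(k + 3)*(k - 5)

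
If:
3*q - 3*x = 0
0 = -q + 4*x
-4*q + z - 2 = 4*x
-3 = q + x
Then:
No Solution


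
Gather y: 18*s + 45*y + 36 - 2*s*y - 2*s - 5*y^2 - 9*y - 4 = 16*s - 5*y^2 + y*(36 - 2*s) + 32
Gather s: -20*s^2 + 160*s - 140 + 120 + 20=-20*s^2 + 160*s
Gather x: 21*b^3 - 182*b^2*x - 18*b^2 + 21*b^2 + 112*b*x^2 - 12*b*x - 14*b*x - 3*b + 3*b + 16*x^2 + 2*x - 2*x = 21*b^3 + 3*b^2 + x^2*(112*b + 16) + x*(-182*b^2 - 26*b)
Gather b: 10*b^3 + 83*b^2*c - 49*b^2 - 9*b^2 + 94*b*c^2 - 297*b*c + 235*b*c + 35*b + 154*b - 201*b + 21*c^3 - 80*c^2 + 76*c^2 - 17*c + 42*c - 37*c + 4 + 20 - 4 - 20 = 10*b^3 + b^2*(83*c - 58) + b*(94*c^2 - 62*c - 12) + 21*c^3 - 4*c^2 - 12*c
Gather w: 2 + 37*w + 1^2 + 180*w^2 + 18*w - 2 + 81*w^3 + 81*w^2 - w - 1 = 81*w^3 + 261*w^2 + 54*w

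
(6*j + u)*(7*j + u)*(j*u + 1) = 42*j^3*u + 13*j^2*u^2 + 42*j^2 + j*u^3 + 13*j*u + u^2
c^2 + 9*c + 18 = (c + 3)*(c + 6)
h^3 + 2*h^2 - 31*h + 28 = (h - 4)*(h - 1)*(h + 7)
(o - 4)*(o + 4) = o^2 - 16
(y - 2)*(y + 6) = y^2 + 4*y - 12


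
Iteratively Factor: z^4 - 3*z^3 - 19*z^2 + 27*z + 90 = (z + 2)*(z^3 - 5*z^2 - 9*z + 45) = (z + 2)*(z + 3)*(z^2 - 8*z + 15) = (z - 5)*(z + 2)*(z + 3)*(z - 3)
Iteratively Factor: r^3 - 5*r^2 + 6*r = (r - 3)*(r^2 - 2*r) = (r - 3)*(r - 2)*(r)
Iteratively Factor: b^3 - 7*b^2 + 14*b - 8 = (b - 1)*(b^2 - 6*b + 8) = (b - 4)*(b - 1)*(b - 2)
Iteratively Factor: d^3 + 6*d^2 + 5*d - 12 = (d + 3)*(d^2 + 3*d - 4) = (d - 1)*(d + 3)*(d + 4)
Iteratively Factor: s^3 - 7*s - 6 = (s - 3)*(s^2 + 3*s + 2) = (s - 3)*(s + 1)*(s + 2)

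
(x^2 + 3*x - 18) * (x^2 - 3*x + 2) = x^4 - 25*x^2 + 60*x - 36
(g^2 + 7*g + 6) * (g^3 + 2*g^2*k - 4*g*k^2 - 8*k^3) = g^5 + 2*g^4*k + 7*g^4 - 4*g^3*k^2 + 14*g^3*k + 6*g^3 - 8*g^2*k^3 - 28*g^2*k^2 + 12*g^2*k - 56*g*k^3 - 24*g*k^2 - 48*k^3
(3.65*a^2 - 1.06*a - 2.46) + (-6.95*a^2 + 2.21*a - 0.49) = -3.3*a^2 + 1.15*a - 2.95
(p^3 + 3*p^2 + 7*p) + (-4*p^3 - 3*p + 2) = -3*p^3 + 3*p^2 + 4*p + 2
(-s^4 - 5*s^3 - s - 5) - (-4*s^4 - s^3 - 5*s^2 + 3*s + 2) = 3*s^4 - 4*s^3 + 5*s^2 - 4*s - 7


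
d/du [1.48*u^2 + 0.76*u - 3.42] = 2.96*u + 0.76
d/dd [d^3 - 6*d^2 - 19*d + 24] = 3*d^2 - 12*d - 19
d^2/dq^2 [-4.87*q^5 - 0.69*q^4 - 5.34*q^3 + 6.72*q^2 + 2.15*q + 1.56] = -97.4*q^3 - 8.28*q^2 - 32.04*q + 13.44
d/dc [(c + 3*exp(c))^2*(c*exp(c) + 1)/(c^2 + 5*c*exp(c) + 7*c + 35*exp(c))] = (c + 3*exp(c))*(-(c + 3*exp(c))*(c*exp(c) + 1)*(5*c*exp(c) + 2*c + 40*exp(c) + 7) + ((c + 1)*(c + 3*exp(c))*exp(c) + 2*(c*exp(c) + 1)*(3*exp(c) + 1))*(c^2 + 5*c*exp(c) + 7*c + 35*exp(c)))/(c^2 + 5*c*exp(c) + 7*c + 35*exp(c))^2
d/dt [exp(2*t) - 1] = 2*exp(2*t)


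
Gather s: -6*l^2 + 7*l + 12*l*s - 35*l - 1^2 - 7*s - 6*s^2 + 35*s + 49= -6*l^2 - 28*l - 6*s^2 + s*(12*l + 28) + 48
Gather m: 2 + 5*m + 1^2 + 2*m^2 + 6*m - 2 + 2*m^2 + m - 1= 4*m^2 + 12*m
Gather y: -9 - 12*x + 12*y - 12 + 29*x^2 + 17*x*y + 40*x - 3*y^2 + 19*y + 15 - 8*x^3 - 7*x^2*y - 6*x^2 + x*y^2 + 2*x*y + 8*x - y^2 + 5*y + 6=-8*x^3 + 23*x^2 + 36*x + y^2*(x - 4) + y*(-7*x^2 + 19*x + 36)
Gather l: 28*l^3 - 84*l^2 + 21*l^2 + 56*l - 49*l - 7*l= 28*l^3 - 63*l^2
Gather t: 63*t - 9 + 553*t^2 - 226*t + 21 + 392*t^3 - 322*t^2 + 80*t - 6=392*t^3 + 231*t^2 - 83*t + 6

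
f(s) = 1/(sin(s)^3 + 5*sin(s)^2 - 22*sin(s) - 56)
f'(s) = (-3*sin(s)^2*cos(s) - 10*sin(s)*cos(s) + 22*cos(s))/(sin(s)^3 + 5*sin(s)^2 - 22*sin(s) - 56)^2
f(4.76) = -0.03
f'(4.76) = 0.00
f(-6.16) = -0.02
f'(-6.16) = 0.01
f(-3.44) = -0.02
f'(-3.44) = -0.00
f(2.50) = -0.01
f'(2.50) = -0.00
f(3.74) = -0.02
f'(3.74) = -0.01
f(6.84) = -0.02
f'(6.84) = 0.00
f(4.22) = -0.03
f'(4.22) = -0.01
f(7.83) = -0.01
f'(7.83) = 0.00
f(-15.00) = -0.03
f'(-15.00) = -0.01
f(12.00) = -0.02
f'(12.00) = 0.01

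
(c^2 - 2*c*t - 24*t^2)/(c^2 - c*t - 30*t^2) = (c + 4*t)/(c + 5*t)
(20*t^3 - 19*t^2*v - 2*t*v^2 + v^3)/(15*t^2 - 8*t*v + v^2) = (4*t^2 - 3*t*v - v^2)/(3*t - v)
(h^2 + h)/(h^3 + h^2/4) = 4*(h + 1)/(h*(4*h + 1))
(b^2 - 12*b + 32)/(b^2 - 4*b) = (b - 8)/b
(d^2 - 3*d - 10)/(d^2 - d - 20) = (d + 2)/(d + 4)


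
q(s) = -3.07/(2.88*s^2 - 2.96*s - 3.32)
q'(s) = -3.07*(2.96 - 5.76*s)/(2.88*s^2 - 2.96*s - 3.32)^2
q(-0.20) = 1.17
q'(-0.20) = -1.85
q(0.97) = 0.88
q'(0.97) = 0.67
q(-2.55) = -0.13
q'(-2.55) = -0.10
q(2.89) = -0.25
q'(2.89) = 0.28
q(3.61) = -0.13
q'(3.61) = 0.10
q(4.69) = -0.07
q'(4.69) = 0.03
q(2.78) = -0.29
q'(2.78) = 0.35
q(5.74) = -0.04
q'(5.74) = 0.02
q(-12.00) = -0.01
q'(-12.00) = -0.00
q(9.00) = -0.02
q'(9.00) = 0.00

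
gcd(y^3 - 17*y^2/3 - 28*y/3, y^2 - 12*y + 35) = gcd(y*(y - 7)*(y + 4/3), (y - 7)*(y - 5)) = y - 7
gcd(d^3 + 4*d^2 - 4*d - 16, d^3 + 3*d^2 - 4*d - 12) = d^2 - 4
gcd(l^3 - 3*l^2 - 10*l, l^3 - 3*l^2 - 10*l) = l^3 - 3*l^2 - 10*l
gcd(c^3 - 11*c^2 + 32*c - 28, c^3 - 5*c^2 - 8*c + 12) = 1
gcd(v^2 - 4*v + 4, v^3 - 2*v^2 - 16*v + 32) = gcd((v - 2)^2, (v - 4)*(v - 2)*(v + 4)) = v - 2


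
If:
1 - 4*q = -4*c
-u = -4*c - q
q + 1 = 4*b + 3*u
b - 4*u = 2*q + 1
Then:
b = 23/51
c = -19/204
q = 8/51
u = -11/51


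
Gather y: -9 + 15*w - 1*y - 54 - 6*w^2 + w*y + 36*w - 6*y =-6*w^2 + 51*w + y*(w - 7) - 63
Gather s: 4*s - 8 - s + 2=3*s - 6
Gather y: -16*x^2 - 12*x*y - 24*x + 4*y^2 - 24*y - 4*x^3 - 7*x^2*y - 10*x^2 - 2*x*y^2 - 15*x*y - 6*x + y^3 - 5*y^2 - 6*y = -4*x^3 - 26*x^2 - 30*x + y^3 + y^2*(-2*x - 1) + y*(-7*x^2 - 27*x - 30)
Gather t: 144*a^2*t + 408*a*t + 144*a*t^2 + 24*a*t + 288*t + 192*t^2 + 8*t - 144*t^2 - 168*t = t^2*(144*a + 48) + t*(144*a^2 + 432*a + 128)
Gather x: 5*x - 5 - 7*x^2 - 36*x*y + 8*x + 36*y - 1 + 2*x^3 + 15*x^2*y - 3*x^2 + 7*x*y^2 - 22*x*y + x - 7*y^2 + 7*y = 2*x^3 + x^2*(15*y - 10) + x*(7*y^2 - 58*y + 14) - 7*y^2 + 43*y - 6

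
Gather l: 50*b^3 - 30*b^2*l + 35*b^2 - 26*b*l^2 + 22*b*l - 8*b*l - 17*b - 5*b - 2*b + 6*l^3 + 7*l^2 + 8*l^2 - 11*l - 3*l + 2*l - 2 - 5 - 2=50*b^3 + 35*b^2 - 24*b + 6*l^3 + l^2*(15 - 26*b) + l*(-30*b^2 + 14*b - 12) - 9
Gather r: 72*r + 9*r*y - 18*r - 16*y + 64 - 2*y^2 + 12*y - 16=r*(9*y + 54) - 2*y^2 - 4*y + 48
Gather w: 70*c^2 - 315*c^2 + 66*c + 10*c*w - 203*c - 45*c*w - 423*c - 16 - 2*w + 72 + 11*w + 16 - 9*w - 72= -245*c^2 - 35*c*w - 560*c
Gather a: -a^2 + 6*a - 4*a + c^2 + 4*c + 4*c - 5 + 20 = -a^2 + 2*a + c^2 + 8*c + 15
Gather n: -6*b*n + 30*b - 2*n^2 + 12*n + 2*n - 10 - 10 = 30*b - 2*n^2 + n*(14 - 6*b) - 20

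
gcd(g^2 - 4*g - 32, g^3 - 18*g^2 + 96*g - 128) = g - 8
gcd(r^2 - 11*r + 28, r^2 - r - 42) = r - 7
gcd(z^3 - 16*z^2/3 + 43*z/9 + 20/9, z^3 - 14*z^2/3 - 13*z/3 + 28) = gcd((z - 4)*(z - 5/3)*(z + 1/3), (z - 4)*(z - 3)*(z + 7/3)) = z - 4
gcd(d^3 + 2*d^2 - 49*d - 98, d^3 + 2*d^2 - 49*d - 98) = d^3 + 2*d^2 - 49*d - 98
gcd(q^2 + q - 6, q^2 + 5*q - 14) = q - 2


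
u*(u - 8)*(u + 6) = u^3 - 2*u^2 - 48*u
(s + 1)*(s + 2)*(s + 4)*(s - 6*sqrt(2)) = s^4 - 6*sqrt(2)*s^3 + 7*s^3 - 42*sqrt(2)*s^2 + 14*s^2 - 84*sqrt(2)*s + 8*s - 48*sqrt(2)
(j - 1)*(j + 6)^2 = j^3 + 11*j^2 + 24*j - 36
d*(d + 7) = d^2 + 7*d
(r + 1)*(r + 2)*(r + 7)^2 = r^4 + 17*r^3 + 93*r^2 + 175*r + 98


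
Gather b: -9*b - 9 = -9*b - 9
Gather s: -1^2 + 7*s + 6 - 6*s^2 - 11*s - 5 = -6*s^2 - 4*s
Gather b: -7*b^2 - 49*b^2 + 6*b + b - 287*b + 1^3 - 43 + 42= -56*b^2 - 280*b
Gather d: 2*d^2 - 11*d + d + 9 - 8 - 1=2*d^2 - 10*d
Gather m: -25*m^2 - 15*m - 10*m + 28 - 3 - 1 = -25*m^2 - 25*m + 24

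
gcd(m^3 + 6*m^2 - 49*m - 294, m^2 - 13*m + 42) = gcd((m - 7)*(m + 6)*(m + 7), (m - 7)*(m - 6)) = m - 7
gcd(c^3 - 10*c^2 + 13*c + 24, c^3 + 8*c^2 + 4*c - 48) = 1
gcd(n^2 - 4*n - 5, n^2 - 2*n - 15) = n - 5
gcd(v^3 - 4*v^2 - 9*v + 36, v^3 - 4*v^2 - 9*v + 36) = v^3 - 4*v^2 - 9*v + 36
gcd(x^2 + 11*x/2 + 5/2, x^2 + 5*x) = x + 5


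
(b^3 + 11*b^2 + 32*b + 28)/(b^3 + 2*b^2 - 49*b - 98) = (b + 2)/(b - 7)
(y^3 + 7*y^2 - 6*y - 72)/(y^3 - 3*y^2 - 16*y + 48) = (y + 6)/(y - 4)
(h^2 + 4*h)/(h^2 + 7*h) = (h + 4)/(h + 7)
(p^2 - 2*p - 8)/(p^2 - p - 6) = (p - 4)/(p - 3)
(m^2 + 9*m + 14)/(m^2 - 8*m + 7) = (m^2 + 9*m + 14)/(m^2 - 8*m + 7)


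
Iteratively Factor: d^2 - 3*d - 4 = (d - 4)*(d + 1)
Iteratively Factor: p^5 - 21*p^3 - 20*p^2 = (p)*(p^4 - 21*p^2 - 20*p) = p*(p + 4)*(p^3 - 4*p^2 - 5*p) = p*(p + 1)*(p + 4)*(p^2 - 5*p) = p^2*(p + 1)*(p + 4)*(p - 5)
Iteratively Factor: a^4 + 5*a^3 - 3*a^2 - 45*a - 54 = (a + 3)*(a^3 + 2*a^2 - 9*a - 18) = (a - 3)*(a + 3)*(a^2 + 5*a + 6) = (a - 3)*(a + 2)*(a + 3)*(a + 3)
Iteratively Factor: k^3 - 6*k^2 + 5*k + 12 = (k - 3)*(k^2 - 3*k - 4) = (k - 4)*(k - 3)*(k + 1)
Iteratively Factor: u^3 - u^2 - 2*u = (u)*(u^2 - u - 2) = u*(u + 1)*(u - 2)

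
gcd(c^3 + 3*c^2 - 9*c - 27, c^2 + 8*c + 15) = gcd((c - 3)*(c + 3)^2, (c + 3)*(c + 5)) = c + 3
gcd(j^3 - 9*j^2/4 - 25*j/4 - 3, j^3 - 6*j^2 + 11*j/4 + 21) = j - 4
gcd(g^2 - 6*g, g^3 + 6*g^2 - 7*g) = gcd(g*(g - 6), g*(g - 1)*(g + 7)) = g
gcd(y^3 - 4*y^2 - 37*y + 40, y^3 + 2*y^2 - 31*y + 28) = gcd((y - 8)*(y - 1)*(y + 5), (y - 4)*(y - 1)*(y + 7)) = y - 1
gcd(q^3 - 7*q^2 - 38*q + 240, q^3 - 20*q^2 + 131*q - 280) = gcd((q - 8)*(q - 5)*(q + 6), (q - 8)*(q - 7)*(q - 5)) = q^2 - 13*q + 40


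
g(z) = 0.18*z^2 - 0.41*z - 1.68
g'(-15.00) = -5.81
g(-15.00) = 44.97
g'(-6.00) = -2.57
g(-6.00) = 7.26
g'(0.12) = -0.37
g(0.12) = -1.73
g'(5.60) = 1.61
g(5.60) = 1.67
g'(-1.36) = -0.90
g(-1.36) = -0.79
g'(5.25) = 1.48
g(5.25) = 1.13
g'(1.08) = -0.02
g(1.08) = -1.91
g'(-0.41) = -0.56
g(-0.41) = -1.48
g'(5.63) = 1.62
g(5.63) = 1.72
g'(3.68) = 0.91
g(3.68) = -0.75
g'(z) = 0.36*z - 0.41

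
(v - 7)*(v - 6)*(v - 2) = v^3 - 15*v^2 + 68*v - 84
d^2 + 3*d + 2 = (d + 1)*(d + 2)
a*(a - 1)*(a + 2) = a^3 + a^2 - 2*a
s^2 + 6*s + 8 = (s + 2)*(s + 4)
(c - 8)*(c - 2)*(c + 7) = c^3 - 3*c^2 - 54*c + 112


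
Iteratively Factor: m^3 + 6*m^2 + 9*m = (m + 3)*(m^2 + 3*m) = (m + 3)^2*(m)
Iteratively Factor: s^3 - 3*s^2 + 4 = (s + 1)*(s^2 - 4*s + 4) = (s - 2)*(s + 1)*(s - 2)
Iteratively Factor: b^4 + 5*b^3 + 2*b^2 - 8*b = (b + 2)*(b^3 + 3*b^2 - 4*b) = (b - 1)*(b + 2)*(b^2 + 4*b) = (b - 1)*(b + 2)*(b + 4)*(b)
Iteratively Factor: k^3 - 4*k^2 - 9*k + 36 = (k - 3)*(k^2 - k - 12) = (k - 3)*(k + 3)*(k - 4)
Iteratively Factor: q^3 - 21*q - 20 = (q - 5)*(q^2 + 5*q + 4) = (q - 5)*(q + 1)*(q + 4)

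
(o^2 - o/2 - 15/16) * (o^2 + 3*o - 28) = o^4 + 5*o^3/2 - 487*o^2/16 + 179*o/16 + 105/4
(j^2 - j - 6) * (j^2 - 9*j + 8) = j^4 - 10*j^3 + 11*j^2 + 46*j - 48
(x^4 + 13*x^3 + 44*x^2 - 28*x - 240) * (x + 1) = x^5 + 14*x^4 + 57*x^3 + 16*x^2 - 268*x - 240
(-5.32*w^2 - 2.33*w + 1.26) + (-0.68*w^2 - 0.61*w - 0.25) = -6.0*w^2 - 2.94*w + 1.01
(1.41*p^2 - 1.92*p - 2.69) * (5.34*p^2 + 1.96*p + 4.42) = 7.5294*p^4 - 7.4892*p^3 - 11.8956*p^2 - 13.7588*p - 11.8898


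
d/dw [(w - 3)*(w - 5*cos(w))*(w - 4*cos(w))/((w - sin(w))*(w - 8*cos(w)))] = ((3 - w)*(w - sin(w))*(w - 5*cos(w))*(w - 4*cos(w))*(8*sin(w) + 1) + (w - 3)*(w - 8*cos(w))*(w - 5*cos(w))*(w - 4*cos(w))*(cos(w) - 1) + (w - sin(w))*(w - 8*cos(w))*((w - 3)*(w - 5*cos(w))*(4*sin(w) + 1) + (w - 3)*(w - 4*cos(w))*(5*sin(w) + 1) + (w - 5*cos(w))*(w - 4*cos(w))))/((w - sin(w))^2*(w - 8*cos(w))^2)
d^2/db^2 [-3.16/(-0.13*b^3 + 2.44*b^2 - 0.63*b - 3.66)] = ((15.4208 - 2.4648*b)*(0.13*b^3 - 2.44*b^2 + 0.63*b + 3.66) + 3.16*(0.39*b^2 - 4.88*b + 0.63)*(0.78*b^2 - 9.76*b + 1.26))/(0.13*b^3 - 2.44*b^2 + 0.63*b + 3.66)^3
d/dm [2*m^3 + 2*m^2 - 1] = 2*m*(3*m + 2)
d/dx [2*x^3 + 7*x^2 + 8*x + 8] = 6*x^2 + 14*x + 8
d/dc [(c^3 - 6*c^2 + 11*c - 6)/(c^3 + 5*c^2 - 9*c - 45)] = (11*c^2 + 26*c - 61)/(c^4 + 16*c^3 + 94*c^2 + 240*c + 225)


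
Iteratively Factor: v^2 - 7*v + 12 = (v - 4)*(v - 3)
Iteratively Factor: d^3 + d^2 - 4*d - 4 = (d + 1)*(d^2 - 4) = (d + 1)*(d + 2)*(d - 2)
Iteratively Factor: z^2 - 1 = (z + 1)*(z - 1)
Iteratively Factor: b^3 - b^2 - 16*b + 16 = (b - 4)*(b^2 + 3*b - 4) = (b - 4)*(b - 1)*(b + 4)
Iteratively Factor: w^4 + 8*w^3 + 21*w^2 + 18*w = (w + 3)*(w^3 + 5*w^2 + 6*w) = (w + 3)^2*(w^2 + 2*w) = w*(w + 3)^2*(w + 2)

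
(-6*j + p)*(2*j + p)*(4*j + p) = -48*j^3 - 28*j^2*p + p^3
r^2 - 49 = (r - 7)*(r + 7)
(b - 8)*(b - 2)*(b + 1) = b^3 - 9*b^2 + 6*b + 16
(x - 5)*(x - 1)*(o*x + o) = o*x^3 - 5*o*x^2 - o*x + 5*o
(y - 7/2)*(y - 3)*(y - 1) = y^3 - 15*y^2/2 + 17*y - 21/2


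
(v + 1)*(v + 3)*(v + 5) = v^3 + 9*v^2 + 23*v + 15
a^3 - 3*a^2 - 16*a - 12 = (a - 6)*(a + 1)*(a + 2)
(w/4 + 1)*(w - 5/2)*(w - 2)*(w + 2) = w^4/4 + 3*w^3/8 - 7*w^2/2 - 3*w/2 + 10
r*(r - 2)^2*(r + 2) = r^4 - 2*r^3 - 4*r^2 + 8*r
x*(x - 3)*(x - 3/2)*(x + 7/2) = x^4 - x^3 - 45*x^2/4 + 63*x/4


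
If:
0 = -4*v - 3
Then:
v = -3/4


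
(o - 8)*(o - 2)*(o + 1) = o^3 - 9*o^2 + 6*o + 16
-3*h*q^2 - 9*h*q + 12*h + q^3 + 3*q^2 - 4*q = (-3*h + q)*(q - 1)*(q + 4)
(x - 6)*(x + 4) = x^2 - 2*x - 24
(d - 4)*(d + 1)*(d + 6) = d^3 + 3*d^2 - 22*d - 24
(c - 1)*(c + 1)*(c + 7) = c^3 + 7*c^2 - c - 7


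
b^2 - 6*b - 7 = (b - 7)*(b + 1)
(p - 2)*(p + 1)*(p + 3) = p^3 + 2*p^2 - 5*p - 6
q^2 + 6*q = q*(q + 6)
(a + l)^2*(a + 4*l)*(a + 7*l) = a^4 + 13*a^3*l + 51*a^2*l^2 + 67*a*l^3 + 28*l^4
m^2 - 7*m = m*(m - 7)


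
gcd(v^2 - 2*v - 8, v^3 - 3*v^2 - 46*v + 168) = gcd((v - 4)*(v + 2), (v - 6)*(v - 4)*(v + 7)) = v - 4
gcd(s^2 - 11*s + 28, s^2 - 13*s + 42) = s - 7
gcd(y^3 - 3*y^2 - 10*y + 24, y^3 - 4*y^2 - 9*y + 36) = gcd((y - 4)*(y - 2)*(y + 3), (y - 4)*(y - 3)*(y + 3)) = y^2 - y - 12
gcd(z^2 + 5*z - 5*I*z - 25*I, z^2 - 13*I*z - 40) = z - 5*I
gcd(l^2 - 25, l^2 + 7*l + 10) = l + 5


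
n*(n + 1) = n^2 + n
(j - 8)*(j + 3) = j^2 - 5*j - 24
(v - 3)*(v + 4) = v^2 + v - 12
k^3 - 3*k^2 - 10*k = k*(k - 5)*(k + 2)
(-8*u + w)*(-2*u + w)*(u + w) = 16*u^3 + 6*u^2*w - 9*u*w^2 + w^3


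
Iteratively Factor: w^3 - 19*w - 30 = (w - 5)*(w^2 + 5*w + 6) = (w - 5)*(w + 3)*(w + 2)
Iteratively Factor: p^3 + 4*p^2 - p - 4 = (p + 1)*(p^2 + 3*p - 4) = (p + 1)*(p + 4)*(p - 1)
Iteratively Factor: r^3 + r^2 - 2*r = (r + 2)*(r^2 - r) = (r - 1)*(r + 2)*(r)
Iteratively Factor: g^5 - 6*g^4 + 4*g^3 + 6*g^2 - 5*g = (g - 1)*(g^4 - 5*g^3 - g^2 + 5*g) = g*(g - 1)*(g^3 - 5*g^2 - g + 5) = g*(g - 1)^2*(g^2 - 4*g - 5) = g*(g - 1)^2*(g + 1)*(g - 5)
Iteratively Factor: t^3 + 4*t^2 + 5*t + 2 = (t + 2)*(t^2 + 2*t + 1) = (t + 1)*(t + 2)*(t + 1)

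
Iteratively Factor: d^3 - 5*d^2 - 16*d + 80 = (d + 4)*(d^2 - 9*d + 20) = (d - 4)*(d + 4)*(d - 5)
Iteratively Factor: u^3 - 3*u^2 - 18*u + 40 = (u - 5)*(u^2 + 2*u - 8) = (u - 5)*(u - 2)*(u + 4)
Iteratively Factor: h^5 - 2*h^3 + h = (h - 1)*(h^4 + h^3 - h^2 - h) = (h - 1)*(h + 1)*(h^3 - h) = (h - 1)*(h + 1)^2*(h^2 - h) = h*(h - 1)*(h + 1)^2*(h - 1)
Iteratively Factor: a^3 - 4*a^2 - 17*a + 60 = (a - 5)*(a^2 + a - 12) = (a - 5)*(a + 4)*(a - 3)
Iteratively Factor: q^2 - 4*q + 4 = (q - 2)*(q - 2)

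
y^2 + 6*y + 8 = (y + 2)*(y + 4)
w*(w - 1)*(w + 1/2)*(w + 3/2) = w^4 + w^3 - 5*w^2/4 - 3*w/4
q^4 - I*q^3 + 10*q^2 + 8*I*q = q*(q - 4*I)*(q + I)*(q + 2*I)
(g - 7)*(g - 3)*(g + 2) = g^3 - 8*g^2 + g + 42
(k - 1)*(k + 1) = k^2 - 1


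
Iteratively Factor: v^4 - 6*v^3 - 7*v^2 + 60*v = (v - 4)*(v^3 - 2*v^2 - 15*v) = (v - 5)*(v - 4)*(v^2 + 3*v) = v*(v - 5)*(v - 4)*(v + 3)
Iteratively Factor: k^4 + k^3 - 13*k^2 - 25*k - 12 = (k + 3)*(k^3 - 2*k^2 - 7*k - 4) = (k + 1)*(k + 3)*(k^2 - 3*k - 4) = (k - 4)*(k + 1)*(k + 3)*(k + 1)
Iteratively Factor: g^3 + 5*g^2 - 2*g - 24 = (g - 2)*(g^2 + 7*g + 12) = (g - 2)*(g + 4)*(g + 3)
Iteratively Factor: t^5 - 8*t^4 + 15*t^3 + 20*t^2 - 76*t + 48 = (t + 2)*(t^4 - 10*t^3 + 35*t^2 - 50*t + 24) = (t - 2)*(t + 2)*(t^3 - 8*t^2 + 19*t - 12) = (t - 4)*(t - 2)*(t + 2)*(t^2 - 4*t + 3) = (t - 4)*(t - 3)*(t - 2)*(t + 2)*(t - 1)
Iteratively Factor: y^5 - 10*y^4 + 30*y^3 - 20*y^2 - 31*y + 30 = (y - 5)*(y^4 - 5*y^3 + 5*y^2 + 5*y - 6) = (y - 5)*(y - 1)*(y^3 - 4*y^2 + y + 6) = (y - 5)*(y - 3)*(y - 1)*(y^2 - y - 2) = (y - 5)*(y - 3)*(y - 1)*(y + 1)*(y - 2)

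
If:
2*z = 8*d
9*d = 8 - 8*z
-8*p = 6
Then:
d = 8/41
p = -3/4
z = 32/41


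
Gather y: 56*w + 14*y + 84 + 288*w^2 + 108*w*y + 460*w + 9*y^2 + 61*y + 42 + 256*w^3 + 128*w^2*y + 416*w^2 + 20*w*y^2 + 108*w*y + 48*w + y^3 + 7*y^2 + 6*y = 256*w^3 + 704*w^2 + 564*w + y^3 + y^2*(20*w + 16) + y*(128*w^2 + 216*w + 81) + 126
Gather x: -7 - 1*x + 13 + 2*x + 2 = x + 8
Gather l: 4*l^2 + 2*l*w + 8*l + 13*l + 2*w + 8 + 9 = 4*l^2 + l*(2*w + 21) + 2*w + 17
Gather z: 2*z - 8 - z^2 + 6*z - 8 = -z^2 + 8*z - 16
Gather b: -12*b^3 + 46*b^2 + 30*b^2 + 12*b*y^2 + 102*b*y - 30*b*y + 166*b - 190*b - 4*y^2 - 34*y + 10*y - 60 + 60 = -12*b^3 + 76*b^2 + b*(12*y^2 + 72*y - 24) - 4*y^2 - 24*y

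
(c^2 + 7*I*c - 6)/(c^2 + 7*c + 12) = (c^2 + 7*I*c - 6)/(c^2 + 7*c + 12)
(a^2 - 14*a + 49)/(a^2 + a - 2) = (a^2 - 14*a + 49)/(a^2 + a - 2)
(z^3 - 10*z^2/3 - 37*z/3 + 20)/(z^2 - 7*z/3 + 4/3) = (z^2 - 2*z - 15)/(z - 1)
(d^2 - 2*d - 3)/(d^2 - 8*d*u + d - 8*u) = (3 - d)/(-d + 8*u)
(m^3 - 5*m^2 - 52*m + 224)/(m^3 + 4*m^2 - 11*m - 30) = (m^3 - 5*m^2 - 52*m + 224)/(m^3 + 4*m^2 - 11*m - 30)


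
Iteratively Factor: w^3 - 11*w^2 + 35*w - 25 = (w - 1)*(w^2 - 10*w + 25) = (w - 5)*(w - 1)*(w - 5)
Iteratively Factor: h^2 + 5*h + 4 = (h + 1)*(h + 4)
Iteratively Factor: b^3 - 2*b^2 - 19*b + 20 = (b + 4)*(b^2 - 6*b + 5) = (b - 5)*(b + 4)*(b - 1)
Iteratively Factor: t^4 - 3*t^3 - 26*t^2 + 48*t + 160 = (t - 5)*(t^3 + 2*t^2 - 16*t - 32) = (t - 5)*(t - 4)*(t^2 + 6*t + 8) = (t - 5)*(t - 4)*(t + 4)*(t + 2)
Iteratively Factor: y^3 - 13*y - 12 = (y + 3)*(y^2 - 3*y - 4) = (y + 1)*(y + 3)*(y - 4)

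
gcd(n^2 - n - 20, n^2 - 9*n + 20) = n - 5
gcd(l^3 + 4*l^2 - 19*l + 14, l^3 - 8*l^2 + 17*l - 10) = l^2 - 3*l + 2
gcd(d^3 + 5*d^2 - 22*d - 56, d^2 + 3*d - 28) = d^2 + 3*d - 28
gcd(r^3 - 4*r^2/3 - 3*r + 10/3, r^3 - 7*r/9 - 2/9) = r - 1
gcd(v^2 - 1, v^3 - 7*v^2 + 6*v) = v - 1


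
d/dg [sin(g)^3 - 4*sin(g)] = (3*sin(g)^2 - 4)*cos(g)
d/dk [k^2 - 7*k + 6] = 2*k - 7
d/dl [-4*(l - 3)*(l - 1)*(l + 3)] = -12*l^2 + 8*l + 36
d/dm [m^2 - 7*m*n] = 2*m - 7*n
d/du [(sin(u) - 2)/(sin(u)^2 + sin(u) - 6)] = -cos(u)/(sin(u) + 3)^2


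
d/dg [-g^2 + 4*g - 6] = 4 - 2*g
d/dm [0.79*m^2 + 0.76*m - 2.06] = 1.58*m + 0.76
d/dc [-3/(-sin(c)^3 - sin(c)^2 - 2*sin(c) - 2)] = 3*(-2*sin(c) + 3*cos(c)^2 - 5)*cos(c)/((sin(c) + 1)^2*(sin(c)^2 + 2)^2)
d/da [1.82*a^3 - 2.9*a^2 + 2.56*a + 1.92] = 5.46*a^2 - 5.8*a + 2.56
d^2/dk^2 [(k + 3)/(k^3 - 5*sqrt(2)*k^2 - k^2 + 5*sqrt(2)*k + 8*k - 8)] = 2*((k + 3)*(3*k^2 - 10*sqrt(2)*k - 2*k + 5*sqrt(2) + 8)^2 + (-3*k^2 + 2*k + 10*sqrt(2)*k + (k + 3)*(-3*k + 1 + 5*sqrt(2)) - 8 - 5*sqrt(2))*(k^3 - 5*sqrt(2)*k^2 - k^2 + 5*sqrt(2)*k + 8*k - 8))/(k^3 - 5*sqrt(2)*k^2 - k^2 + 5*sqrt(2)*k + 8*k - 8)^3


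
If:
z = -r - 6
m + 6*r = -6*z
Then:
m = 36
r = -z - 6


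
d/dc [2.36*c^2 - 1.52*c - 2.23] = 4.72*c - 1.52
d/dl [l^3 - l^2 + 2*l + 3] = 3*l^2 - 2*l + 2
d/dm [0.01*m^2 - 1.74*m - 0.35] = 0.02*m - 1.74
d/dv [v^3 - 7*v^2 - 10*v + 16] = 3*v^2 - 14*v - 10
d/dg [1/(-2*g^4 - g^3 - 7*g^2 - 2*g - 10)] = (8*g^3 + 3*g^2 + 14*g + 2)/(2*g^4 + g^3 + 7*g^2 + 2*g + 10)^2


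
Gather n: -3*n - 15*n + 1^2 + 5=6 - 18*n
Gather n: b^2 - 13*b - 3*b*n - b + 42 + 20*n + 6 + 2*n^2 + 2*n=b^2 - 14*b + 2*n^2 + n*(22 - 3*b) + 48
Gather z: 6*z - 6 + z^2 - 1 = z^2 + 6*z - 7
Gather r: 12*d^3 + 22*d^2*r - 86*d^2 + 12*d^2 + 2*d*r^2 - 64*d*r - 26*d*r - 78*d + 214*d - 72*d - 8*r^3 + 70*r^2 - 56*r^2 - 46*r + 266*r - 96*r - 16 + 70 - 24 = 12*d^3 - 74*d^2 + 64*d - 8*r^3 + r^2*(2*d + 14) + r*(22*d^2 - 90*d + 124) + 30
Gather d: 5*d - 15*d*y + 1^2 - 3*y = d*(5 - 15*y) - 3*y + 1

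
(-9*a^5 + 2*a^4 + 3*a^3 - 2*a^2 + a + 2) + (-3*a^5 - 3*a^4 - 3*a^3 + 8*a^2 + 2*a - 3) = -12*a^5 - a^4 + 6*a^2 + 3*a - 1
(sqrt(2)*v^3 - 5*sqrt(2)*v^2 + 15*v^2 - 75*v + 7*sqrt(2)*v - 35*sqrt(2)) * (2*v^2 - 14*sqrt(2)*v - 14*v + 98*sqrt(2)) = 2*sqrt(2)*v^5 - 24*sqrt(2)*v^4 + 2*v^4 - 126*sqrt(2)*v^3 - 24*v^3 - 126*v^2 + 2352*sqrt(2)*v^2 - 6860*sqrt(2)*v + 2352*v - 6860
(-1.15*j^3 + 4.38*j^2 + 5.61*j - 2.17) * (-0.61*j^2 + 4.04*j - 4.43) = 0.7015*j^5 - 7.3178*j^4 + 19.3676*j^3 + 4.5847*j^2 - 33.6191*j + 9.6131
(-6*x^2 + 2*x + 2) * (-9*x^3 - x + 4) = 54*x^5 - 18*x^4 - 12*x^3 - 26*x^2 + 6*x + 8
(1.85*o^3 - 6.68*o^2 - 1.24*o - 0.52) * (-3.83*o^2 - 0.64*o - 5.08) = -7.0855*o^5 + 24.4004*o^4 - 0.373600000000001*o^3 + 36.7196*o^2 + 6.632*o + 2.6416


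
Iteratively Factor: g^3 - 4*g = (g)*(g^2 - 4) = g*(g + 2)*(g - 2)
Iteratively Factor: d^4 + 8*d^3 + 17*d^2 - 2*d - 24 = (d + 2)*(d^3 + 6*d^2 + 5*d - 12) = (d + 2)*(d + 3)*(d^2 + 3*d - 4) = (d + 2)*(d + 3)*(d + 4)*(d - 1)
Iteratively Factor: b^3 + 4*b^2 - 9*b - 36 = (b + 4)*(b^2 - 9) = (b + 3)*(b + 4)*(b - 3)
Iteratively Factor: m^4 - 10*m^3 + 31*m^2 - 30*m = (m)*(m^3 - 10*m^2 + 31*m - 30) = m*(m - 5)*(m^2 - 5*m + 6) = m*(m - 5)*(m - 3)*(m - 2)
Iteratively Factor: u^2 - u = (u - 1)*(u)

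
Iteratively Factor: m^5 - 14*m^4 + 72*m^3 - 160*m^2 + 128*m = (m - 4)*(m^4 - 10*m^3 + 32*m^2 - 32*m) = (m - 4)^2*(m^3 - 6*m^2 + 8*m) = m*(m - 4)^2*(m^2 - 6*m + 8) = m*(m - 4)^3*(m - 2)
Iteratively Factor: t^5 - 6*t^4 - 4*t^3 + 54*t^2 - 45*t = (t - 3)*(t^4 - 3*t^3 - 13*t^2 + 15*t) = (t - 3)*(t - 1)*(t^3 - 2*t^2 - 15*t) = t*(t - 3)*(t - 1)*(t^2 - 2*t - 15) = t*(t - 3)*(t - 1)*(t + 3)*(t - 5)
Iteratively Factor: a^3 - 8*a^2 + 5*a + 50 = (a - 5)*(a^2 - 3*a - 10) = (a - 5)*(a + 2)*(a - 5)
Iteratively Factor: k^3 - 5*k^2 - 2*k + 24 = (k + 2)*(k^2 - 7*k + 12) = (k - 4)*(k + 2)*(k - 3)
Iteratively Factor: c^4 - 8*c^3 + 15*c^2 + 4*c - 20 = (c + 1)*(c^3 - 9*c^2 + 24*c - 20) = (c - 2)*(c + 1)*(c^2 - 7*c + 10) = (c - 2)^2*(c + 1)*(c - 5)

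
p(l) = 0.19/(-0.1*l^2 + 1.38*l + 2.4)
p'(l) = 0.19*(0.2*l - 1.38)/(-0.1*l^2 + 1.38*l + 2.4)^2 = (0.038*l - 0.2622)/(-0.1*l^2 + 1.38*l + 2.4)^2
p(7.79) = 0.03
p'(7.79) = 0.00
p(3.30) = 0.03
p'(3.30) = -0.00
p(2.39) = 0.04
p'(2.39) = -0.01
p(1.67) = 0.04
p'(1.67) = -0.01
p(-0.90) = 0.18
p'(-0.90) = -0.26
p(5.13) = 0.03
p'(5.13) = -0.00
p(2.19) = 0.04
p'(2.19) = -0.01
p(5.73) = 0.03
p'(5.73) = -0.00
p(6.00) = 0.03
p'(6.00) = -0.00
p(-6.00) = -0.02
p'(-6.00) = -0.01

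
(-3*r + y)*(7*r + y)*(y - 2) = -21*r^2*y + 42*r^2 + 4*r*y^2 - 8*r*y + y^3 - 2*y^2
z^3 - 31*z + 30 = (z - 5)*(z - 1)*(z + 6)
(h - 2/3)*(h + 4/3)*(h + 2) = h^3 + 8*h^2/3 + 4*h/9 - 16/9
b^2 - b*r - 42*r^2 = (b - 7*r)*(b + 6*r)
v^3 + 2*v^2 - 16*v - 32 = (v - 4)*(v + 2)*(v + 4)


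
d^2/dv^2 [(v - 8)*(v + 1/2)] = 2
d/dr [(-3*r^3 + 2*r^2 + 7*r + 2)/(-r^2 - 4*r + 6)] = (3*r^4 + 24*r^3 - 55*r^2 + 28*r + 50)/(r^4 + 8*r^3 + 4*r^2 - 48*r + 36)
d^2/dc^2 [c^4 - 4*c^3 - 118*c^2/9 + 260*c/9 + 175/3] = 12*c^2 - 24*c - 236/9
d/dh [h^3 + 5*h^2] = h*(3*h + 10)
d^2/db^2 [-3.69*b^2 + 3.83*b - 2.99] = -7.38000000000000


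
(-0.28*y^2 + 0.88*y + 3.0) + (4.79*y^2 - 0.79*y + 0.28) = 4.51*y^2 + 0.09*y + 3.28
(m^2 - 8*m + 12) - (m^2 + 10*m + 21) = -18*m - 9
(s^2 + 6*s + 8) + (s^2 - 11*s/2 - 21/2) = 2*s^2 + s/2 - 5/2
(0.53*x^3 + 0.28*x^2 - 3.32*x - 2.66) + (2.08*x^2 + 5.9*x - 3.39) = 0.53*x^3 + 2.36*x^2 + 2.58*x - 6.05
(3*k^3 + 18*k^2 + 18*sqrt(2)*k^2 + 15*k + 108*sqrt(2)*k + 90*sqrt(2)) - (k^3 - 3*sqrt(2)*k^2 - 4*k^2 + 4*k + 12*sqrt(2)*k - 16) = 2*k^3 + 22*k^2 + 21*sqrt(2)*k^2 + 11*k + 96*sqrt(2)*k + 16 + 90*sqrt(2)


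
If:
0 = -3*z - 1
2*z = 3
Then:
No Solution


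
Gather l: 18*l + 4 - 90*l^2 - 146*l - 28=-90*l^2 - 128*l - 24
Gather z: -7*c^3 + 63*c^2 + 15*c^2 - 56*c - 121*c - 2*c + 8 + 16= -7*c^3 + 78*c^2 - 179*c + 24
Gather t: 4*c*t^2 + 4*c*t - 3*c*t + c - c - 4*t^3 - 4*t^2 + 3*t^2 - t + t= c*t - 4*t^3 + t^2*(4*c - 1)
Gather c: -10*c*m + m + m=-10*c*m + 2*m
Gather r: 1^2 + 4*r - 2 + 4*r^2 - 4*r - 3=4*r^2 - 4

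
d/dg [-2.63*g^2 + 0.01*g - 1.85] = 0.01 - 5.26*g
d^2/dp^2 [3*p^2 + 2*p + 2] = 6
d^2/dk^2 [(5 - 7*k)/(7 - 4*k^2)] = 8*(16*k^2*(7*k - 5) + (5 - 21*k)*(4*k^2 - 7))/(4*k^2 - 7)^3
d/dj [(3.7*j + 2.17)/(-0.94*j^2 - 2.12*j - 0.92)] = (3.478*j^2 + 4.0796*j + 1.1964)/(0.8836*j^4 + 3.9856*j^3 + 6.224*j^2 + 3.9008*j + 0.8464)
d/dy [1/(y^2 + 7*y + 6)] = (-2*y - 7)/(y^2 + 7*y + 6)^2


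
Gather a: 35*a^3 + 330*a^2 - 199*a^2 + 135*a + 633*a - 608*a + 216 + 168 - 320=35*a^3 + 131*a^2 + 160*a + 64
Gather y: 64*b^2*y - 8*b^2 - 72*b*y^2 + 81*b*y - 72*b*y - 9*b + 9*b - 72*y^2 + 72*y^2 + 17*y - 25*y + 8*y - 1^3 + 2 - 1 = -8*b^2 - 72*b*y^2 + y*(64*b^2 + 9*b)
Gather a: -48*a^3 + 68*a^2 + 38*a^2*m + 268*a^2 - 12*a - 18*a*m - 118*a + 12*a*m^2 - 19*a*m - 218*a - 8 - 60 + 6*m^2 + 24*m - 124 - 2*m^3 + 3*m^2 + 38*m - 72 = -48*a^3 + a^2*(38*m + 336) + a*(12*m^2 - 37*m - 348) - 2*m^3 + 9*m^2 + 62*m - 264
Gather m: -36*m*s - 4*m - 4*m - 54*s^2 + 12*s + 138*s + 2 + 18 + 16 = m*(-36*s - 8) - 54*s^2 + 150*s + 36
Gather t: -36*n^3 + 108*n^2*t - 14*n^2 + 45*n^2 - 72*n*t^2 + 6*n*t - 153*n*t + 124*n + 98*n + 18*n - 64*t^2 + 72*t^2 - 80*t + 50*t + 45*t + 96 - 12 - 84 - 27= -36*n^3 + 31*n^2 + 240*n + t^2*(8 - 72*n) + t*(108*n^2 - 147*n + 15) - 27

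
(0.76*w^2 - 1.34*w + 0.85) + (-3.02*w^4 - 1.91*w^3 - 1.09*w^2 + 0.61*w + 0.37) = -3.02*w^4 - 1.91*w^3 - 0.33*w^2 - 0.73*w + 1.22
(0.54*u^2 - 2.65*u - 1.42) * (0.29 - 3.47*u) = -1.8738*u^3 + 9.3521*u^2 + 4.1589*u - 0.4118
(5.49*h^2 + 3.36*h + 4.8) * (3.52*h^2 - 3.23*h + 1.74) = 19.3248*h^4 - 5.9055*h^3 + 15.5958*h^2 - 9.6576*h + 8.352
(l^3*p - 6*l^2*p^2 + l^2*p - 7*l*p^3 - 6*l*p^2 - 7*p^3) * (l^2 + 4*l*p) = l^5*p - 2*l^4*p^2 + l^4*p - 31*l^3*p^3 - 2*l^3*p^2 - 28*l^2*p^4 - 31*l^2*p^3 - 28*l*p^4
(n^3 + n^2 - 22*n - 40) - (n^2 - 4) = n^3 - 22*n - 36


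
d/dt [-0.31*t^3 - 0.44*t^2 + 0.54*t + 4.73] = -0.93*t^2 - 0.88*t + 0.54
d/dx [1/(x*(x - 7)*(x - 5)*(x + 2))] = 2*(-2*x^3 + 15*x^2 - 11*x - 35)/(x^2*(x^6 - 20*x^5 + 122*x^4 - 80*x^3 - 1279*x^2 + 1540*x + 4900))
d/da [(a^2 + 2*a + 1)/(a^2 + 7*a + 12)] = (5*a^2 + 22*a + 17)/(a^4 + 14*a^3 + 73*a^2 + 168*a + 144)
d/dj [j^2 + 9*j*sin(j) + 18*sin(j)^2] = 9*j*cos(j) + 2*j + 9*sin(j) + 18*sin(2*j)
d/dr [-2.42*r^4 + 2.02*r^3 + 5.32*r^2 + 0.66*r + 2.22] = -9.68*r^3 + 6.06*r^2 + 10.64*r + 0.66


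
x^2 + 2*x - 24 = (x - 4)*(x + 6)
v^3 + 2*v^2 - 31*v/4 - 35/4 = (v - 5/2)*(v + 1)*(v + 7/2)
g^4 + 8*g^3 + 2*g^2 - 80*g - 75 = (g - 3)*(g + 1)*(g + 5)^2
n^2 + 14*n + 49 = (n + 7)^2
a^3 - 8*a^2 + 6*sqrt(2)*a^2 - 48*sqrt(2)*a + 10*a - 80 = (a - 8)*(a + sqrt(2))*(a + 5*sqrt(2))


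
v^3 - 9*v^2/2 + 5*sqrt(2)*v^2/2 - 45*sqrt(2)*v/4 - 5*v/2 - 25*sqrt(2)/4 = (v - 5)*(v + 1/2)*(v + 5*sqrt(2)/2)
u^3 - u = u*(u - 1)*(u + 1)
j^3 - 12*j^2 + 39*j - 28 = (j - 7)*(j - 4)*(j - 1)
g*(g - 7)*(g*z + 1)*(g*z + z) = g^4*z^2 - 6*g^3*z^2 + g^3*z - 7*g^2*z^2 - 6*g^2*z - 7*g*z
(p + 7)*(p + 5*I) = p^2 + 7*p + 5*I*p + 35*I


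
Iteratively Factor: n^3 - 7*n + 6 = (n + 3)*(n^2 - 3*n + 2) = (n - 1)*(n + 3)*(n - 2)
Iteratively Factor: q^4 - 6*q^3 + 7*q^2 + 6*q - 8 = (q - 4)*(q^3 - 2*q^2 - q + 2) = (q - 4)*(q + 1)*(q^2 - 3*q + 2) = (q - 4)*(q - 2)*(q + 1)*(q - 1)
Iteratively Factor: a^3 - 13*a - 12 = (a - 4)*(a^2 + 4*a + 3) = (a - 4)*(a + 1)*(a + 3)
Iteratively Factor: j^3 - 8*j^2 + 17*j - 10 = (j - 1)*(j^2 - 7*j + 10) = (j - 2)*(j - 1)*(j - 5)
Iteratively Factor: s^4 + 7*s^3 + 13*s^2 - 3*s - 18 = (s + 3)*(s^3 + 4*s^2 + s - 6) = (s - 1)*(s + 3)*(s^2 + 5*s + 6) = (s - 1)*(s + 2)*(s + 3)*(s + 3)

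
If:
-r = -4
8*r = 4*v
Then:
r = 4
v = 8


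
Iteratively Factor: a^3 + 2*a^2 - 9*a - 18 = (a - 3)*(a^2 + 5*a + 6) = (a - 3)*(a + 3)*(a + 2)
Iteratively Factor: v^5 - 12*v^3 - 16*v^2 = (v + 2)*(v^4 - 2*v^3 - 8*v^2) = v*(v + 2)*(v^3 - 2*v^2 - 8*v) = v*(v - 4)*(v + 2)*(v^2 + 2*v) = v^2*(v - 4)*(v + 2)*(v + 2)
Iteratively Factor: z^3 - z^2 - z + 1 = (z - 1)*(z^2 - 1) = (z - 1)*(z + 1)*(z - 1)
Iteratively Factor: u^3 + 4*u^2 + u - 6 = (u + 3)*(u^2 + u - 2) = (u + 2)*(u + 3)*(u - 1)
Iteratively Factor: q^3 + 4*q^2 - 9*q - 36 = (q + 3)*(q^2 + q - 12) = (q + 3)*(q + 4)*(q - 3)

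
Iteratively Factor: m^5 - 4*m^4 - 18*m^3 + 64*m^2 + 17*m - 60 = (m - 1)*(m^4 - 3*m^3 - 21*m^2 + 43*m + 60) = (m - 3)*(m - 1)*(m^3 - 21*m - 20) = (m - 5)*(m - 3)*(m - 1)*(m^2 + 5*m + 4) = (m - 5)*(m - 3)*(m - 1)*(m + 1)*(m + 4)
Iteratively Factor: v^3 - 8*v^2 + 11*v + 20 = (v - 5)*(v^2 - 3*v - 4) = (v - 5)*(v + 1)*(v - 4)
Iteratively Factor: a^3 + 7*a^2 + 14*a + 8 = (a + 4)*(a^2 + 3*a + 2) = (a + 1)*(a + 4)*(a + 2)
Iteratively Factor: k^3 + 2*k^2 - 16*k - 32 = (k + 2)*(k^2 - 16) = (k - 4)*(k + 2)*(k + 4)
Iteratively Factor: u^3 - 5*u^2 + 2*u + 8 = (u - 2)*(u^2 - 3*u - 4) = (u - 4)*(u - 2)*(u + 1)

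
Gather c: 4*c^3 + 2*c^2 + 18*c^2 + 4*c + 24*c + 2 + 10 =4*c^3 + 20*c^2 + 28*c + 12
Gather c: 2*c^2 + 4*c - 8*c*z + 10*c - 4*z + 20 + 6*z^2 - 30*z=2*c^2 + c*(14 - 8*z) + 6*z^2 - 34*z + 20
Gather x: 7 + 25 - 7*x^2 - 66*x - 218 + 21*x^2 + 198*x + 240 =14*x^2 + 132*x + 54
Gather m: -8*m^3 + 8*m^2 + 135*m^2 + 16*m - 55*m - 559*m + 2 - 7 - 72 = -8*m^3 + 143*m^2 - 598*m - 77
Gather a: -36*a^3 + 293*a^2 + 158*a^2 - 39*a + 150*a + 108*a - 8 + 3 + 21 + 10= -36*a^3 + 451*a^2 + 219*a + 26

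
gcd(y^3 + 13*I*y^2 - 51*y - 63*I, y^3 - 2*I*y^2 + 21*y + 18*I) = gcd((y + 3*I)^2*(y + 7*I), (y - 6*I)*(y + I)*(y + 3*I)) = y + 3*I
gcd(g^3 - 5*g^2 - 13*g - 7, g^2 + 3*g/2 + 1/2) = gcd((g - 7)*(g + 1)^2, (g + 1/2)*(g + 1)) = g + 1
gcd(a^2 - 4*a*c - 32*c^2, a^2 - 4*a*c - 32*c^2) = a^2 - 4*a*c - 32*c^2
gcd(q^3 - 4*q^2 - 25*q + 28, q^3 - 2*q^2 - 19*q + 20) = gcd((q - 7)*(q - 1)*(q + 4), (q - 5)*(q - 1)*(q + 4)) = q^2 + 3*q - 4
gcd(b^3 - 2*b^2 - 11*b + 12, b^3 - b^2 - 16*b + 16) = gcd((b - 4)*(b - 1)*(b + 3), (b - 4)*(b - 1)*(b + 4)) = b^2 - 5*b + 4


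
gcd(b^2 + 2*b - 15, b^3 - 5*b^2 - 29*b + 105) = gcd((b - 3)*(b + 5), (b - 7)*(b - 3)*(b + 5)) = b^2 + 2*b - 15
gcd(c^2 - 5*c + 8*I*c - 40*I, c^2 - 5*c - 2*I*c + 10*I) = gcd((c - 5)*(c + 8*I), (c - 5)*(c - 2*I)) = c - 5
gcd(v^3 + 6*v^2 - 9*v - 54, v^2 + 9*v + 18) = v^2 + 9*v + 18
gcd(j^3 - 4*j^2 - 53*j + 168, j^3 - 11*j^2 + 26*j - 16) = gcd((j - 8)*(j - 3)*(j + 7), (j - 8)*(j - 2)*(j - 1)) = j - 8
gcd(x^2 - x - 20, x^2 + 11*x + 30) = 1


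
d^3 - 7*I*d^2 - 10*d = d*(d - 5*I)*(d - 2*I)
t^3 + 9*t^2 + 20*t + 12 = (t + 1)*(t + 2)*(t + 6)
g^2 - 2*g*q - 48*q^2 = (g - 8*q)*(g + 6*q)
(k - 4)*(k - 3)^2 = k^3 - 10*k^2 + 33*k - 36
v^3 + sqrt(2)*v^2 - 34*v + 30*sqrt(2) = (v - 3*sqrt(2))*(v - sqrt(2))*(v + 5*sqrt(2))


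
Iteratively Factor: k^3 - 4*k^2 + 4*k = (k)*(k^2 - 4*k + 4) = k*(k - 2)*(k - 2)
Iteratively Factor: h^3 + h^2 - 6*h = (h + 3)*(h^2 - 2*h) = (h - 2)*(h + 3)*(h)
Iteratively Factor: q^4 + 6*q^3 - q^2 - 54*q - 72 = (q + 4)*(q^3 + 2*q^2 - 9*q - 18) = (q + 3)*(q + 4)*(q^2 - q - 6) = (q - 3)*(q + 3)*(q + 4)*(q + 2)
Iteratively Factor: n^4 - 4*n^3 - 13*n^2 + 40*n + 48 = (n - 4)*(n^3 - 13*n - 12) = (n - 4)^2*(n^2 + 4*n + 3) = (n - 4)^2*(n + 1)*(n + 3)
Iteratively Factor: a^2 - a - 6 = (a + 2)*(a - 3)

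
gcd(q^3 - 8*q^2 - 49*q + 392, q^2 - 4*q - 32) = q - 8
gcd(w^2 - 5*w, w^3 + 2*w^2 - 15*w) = w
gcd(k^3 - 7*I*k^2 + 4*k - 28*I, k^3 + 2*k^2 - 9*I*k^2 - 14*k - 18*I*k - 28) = k^2 - 9*I*k - 14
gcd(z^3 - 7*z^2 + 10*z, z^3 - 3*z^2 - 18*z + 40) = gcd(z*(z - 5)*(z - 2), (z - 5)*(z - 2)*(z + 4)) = z^2 - 7*z + 10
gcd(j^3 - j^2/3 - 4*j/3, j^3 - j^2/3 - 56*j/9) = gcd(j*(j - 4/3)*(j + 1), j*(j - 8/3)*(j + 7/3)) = j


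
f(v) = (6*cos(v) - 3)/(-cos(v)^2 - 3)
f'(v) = -2*(6*cos(v) - 3)*sin(v)*cos(v)/(-cos(v)^2 - 3)^2 - 6*sin(v)/(-cos(v)^2 - 3)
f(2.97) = 2.24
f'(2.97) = 0.07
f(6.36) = -0.75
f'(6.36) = 0.09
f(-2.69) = 2.20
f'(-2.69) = -0.23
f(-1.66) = 1.18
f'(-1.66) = -1.92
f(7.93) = 1.15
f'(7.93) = 1.93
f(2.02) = 1.76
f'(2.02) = 1.26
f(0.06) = -0.75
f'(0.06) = 0.07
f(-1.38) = 0.61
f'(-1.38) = -2.02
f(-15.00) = 2.11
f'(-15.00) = -0.51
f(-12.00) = -0.56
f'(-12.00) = 0.73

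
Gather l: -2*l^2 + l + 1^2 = -2*l^2 + l + 1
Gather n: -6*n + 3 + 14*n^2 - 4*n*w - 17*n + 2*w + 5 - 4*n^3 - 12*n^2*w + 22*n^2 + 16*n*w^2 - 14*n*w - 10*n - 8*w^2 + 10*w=-4*n^3 + n^2*(36 - 12*w) + n*(16*w^2 - 18*w - 33) - 8*w^2 + 12*w + 8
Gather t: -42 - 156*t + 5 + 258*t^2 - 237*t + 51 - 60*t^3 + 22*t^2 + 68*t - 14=-60*t^3 + 280*t^2 - 325*t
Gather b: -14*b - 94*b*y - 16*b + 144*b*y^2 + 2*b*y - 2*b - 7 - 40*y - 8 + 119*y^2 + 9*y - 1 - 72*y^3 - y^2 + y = b*(144*y^2 - 92*y - 32) - 72*y^3 + 118*y^2 - 30*y - 16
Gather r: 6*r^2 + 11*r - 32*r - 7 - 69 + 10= 6*r^2 - 21*r - 66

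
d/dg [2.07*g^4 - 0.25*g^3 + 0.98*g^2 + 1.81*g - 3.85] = 8.28*g^3 - 0.75*g^2 + 1.96*g + 1.81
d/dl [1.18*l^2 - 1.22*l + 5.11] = 2.36*l - 1.22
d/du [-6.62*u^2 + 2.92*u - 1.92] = 2.92 - 13.24*u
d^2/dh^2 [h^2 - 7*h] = 2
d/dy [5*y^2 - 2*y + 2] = 10*y - 2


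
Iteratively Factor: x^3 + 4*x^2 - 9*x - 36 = (x + 4)*(x^2 - 9) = (x - 3)*(x + 4)*(x + 3)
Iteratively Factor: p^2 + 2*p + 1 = (p + 1)*(p + 1)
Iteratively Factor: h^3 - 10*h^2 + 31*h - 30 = (h - 2)*(h^2 - 8*h + 15) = (h - 5)*(h - 2)*(h - 3)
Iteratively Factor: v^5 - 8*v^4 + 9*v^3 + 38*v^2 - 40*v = (v)*(v^4 - 8*v^3 + 9*v^2 + 38*v - 40) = v*(v - 1)*(v^3 - 7*v^2 + 2*v + 40) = v*(v - 5)*(v - 1)*(v^2 - 2*v - 8) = v*(v - 5)*(v - 4)*(v - 1)*(v + 2)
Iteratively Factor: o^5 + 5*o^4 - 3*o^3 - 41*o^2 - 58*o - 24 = (o + 4)*(o^4 + o^3 - 7*o^2 - 13*o - 6) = (o - 3)*(o + 4)*(o^3 + 4*o^2 + 5*o + 2) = (o - 3)*(o + 1)*(o + 4)*(o^2 + 3*o + 2) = (o - 3)*(o + 1)^2*(o + 4)*(o + 2)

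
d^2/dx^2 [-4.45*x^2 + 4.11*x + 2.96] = -8.90000000000000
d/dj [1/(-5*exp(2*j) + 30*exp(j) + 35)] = 2*(exp(j) - 3)*exp(j)/(5*(-exp(2*j) + 6*exp(j) + 7)^2)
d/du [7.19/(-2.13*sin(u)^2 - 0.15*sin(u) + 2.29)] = (30.6294*sin(u) + 1.0785)*cos(u)/(2.13*sin(u)^2 + 0.15*sin(u) - 2.29)^2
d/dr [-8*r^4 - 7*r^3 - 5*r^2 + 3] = r*(-32*r^2 - 21*r - 10)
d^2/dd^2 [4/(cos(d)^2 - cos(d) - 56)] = 4*(4*sin(d)^4 - 227*sin(d)^2 - 209*cos(d)/4 - 3*cos(3*d)/4 + 109)/(sin(d)^2 + cos(d) + 55)^3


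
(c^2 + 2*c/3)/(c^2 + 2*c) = (c + 2/3)/(c + 2)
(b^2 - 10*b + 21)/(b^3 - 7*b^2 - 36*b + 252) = (b - 3)/(b^2 - 36)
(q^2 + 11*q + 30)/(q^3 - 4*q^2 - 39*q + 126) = (q + 5)/(q^2 - 10*q + 21)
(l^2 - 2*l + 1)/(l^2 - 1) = (l - 1)/(l + 1)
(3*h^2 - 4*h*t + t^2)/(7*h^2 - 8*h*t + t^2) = (-3*h + t)/(-7*h + t)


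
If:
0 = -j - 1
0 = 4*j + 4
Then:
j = -1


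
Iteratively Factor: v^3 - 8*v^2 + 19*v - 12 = (v - 3)*(v^2 - 5*v + 4) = (v - 4)*(v - 3)*(v - 1)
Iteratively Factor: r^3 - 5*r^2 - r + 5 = (r - 5)*(r^2 - 1) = (r - 5)*(r - 1)*(r + 1)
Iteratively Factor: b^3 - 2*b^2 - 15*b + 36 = (b + 4)*(b^2 - 6*b + 9) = (b - 3)*(b + 4)*(b - 3)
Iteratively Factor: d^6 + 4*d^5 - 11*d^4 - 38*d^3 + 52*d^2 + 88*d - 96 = (d - 1)*(d^5 + 5*d^4 - 6*d^3 - 44*d^2 + 8*d + 96) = (d - 2)*(d - 1)*(d^4 + 7*d^3 + 8*d^2 - 28*d - 48) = (d - 2)*(d - 1)*(d + 2)*(d^3 + 5*d^2 - 2*d - 24) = (d - 2)*(d - 1)*(d + 2)*(d + 3)*(d^2 + 2*d - 8) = (d - 2)*(d - 1)*(d + 2)*(d + 3)*(d + 4)*(d - 2)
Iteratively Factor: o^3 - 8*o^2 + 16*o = (o)*(o^2 - 8*o + 16) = o*(o - 4)*(o - 4)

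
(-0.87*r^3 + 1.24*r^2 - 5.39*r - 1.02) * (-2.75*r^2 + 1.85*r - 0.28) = 2.3925*r^5 - 5.0195*r^4 + 17.3601*r^3 - 7.5137*r^2 - 0.3778*r + 0.2856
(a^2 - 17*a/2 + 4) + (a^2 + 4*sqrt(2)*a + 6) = 2*a^2 - 17*a/2 + 4*sqrt(2)*a + 10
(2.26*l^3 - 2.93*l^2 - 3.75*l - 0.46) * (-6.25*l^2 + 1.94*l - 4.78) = -14.125*l^5 + 22.6969*l^4 + 6.9505*l^3 + 9.6054*l^2 + 17.0326*l + 2.1988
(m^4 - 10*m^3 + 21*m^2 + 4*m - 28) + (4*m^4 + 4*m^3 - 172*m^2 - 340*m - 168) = 5*m^4 - 6*m^3 - 151*m^2 - 336*m - 196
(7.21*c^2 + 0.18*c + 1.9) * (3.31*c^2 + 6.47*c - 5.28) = 23.8651*c^4 + 47.2445*c^3 - 30.6152*c^2 + 11.3426*c - 10.032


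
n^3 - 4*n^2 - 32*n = n*(n - 8)*(n + 4)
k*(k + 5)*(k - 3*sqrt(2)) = k^3 - 3*sqrt(2)*k^2 + 5*k^2 - 15*sqrt(2)*k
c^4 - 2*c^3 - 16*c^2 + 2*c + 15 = (c - 5)*(c - 1)*(c + 1)*(c + 3)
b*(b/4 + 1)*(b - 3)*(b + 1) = b^4/4 + b^3/2 - 11*b^2/4 - 3*b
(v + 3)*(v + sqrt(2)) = v^2 + sqrt(2)*v + 3*v + 3*sqrt(2)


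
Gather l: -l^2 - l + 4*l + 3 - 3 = -l^2 + 3*l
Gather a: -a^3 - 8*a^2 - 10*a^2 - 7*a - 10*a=-a^3 - 18*a^2 - 17*a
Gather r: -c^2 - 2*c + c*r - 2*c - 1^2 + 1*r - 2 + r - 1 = -c^2 - 4*c + r*(c + 2) - 4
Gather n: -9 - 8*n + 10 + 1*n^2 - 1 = n^2 - 8*n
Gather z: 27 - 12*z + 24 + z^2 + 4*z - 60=z^2 - 8*z - 9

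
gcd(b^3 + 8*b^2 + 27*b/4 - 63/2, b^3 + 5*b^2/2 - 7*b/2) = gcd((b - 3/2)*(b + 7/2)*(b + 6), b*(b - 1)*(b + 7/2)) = b + 7/2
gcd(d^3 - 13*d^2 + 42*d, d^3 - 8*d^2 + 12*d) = d^2 - 6*d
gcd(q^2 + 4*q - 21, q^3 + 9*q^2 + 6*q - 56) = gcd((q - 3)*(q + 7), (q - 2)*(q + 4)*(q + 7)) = q + 7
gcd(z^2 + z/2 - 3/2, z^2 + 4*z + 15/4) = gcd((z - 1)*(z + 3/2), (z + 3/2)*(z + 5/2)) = z + 3/2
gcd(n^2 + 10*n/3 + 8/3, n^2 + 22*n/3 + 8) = n + 4/3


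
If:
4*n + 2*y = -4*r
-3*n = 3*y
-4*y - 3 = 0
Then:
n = 3/4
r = -3/8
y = -3/4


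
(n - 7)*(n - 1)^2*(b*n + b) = b*n^4 - 8*b*n^3 + 6*b*n^2 + 8*b*n - 7*b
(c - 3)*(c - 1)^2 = c^3 - 5*c^2 + 7*c - 3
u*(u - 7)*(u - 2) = u^3 - 9*u^2 + 14*u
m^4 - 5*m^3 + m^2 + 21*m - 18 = (m - 3)^2*(m - 1)*(m + 2)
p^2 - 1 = (p - 1)*(p + 1)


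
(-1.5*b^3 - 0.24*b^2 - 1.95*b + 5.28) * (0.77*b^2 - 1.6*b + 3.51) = -1.155*b^5 + 2.2152*b^4 - 6.3825*b^3 + 6.3432*b^2 - 15.2925*b + 18.5328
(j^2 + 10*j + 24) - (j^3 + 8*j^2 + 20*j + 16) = -j^3 - 7*j^2 - 10*j + 8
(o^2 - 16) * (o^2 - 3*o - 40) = o^4 - 3*o^3 - 56*o^2 + 48*o + 640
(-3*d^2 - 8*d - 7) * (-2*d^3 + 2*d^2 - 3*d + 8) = 6*d^5 + 10*d^4 + 7*d^3 - 14*d^2 - 43*d - 56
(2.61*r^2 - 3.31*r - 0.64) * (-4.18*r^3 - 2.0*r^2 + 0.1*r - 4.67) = -10.9098*r^5 + 8.6158*r^4 + 9.5562*r^3 - 11.2397*r^2 + 15.3937*r + 2.9888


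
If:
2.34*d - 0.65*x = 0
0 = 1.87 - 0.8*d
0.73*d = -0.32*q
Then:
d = 2.34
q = -5.33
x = 8.42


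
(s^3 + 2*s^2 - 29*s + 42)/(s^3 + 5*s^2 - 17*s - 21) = (s - 2)/(s + 1)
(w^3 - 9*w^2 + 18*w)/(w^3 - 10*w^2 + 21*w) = (w - 6)/(w - 7)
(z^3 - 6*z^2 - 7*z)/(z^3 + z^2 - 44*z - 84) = z*(z + 1)/(z^2 + 8*z + 12)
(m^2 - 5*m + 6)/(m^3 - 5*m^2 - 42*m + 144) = (m - 2)/(m^2 - 2*m - 48)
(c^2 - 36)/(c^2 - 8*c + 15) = (c^2 - 36)/(c^2 - 8*c + 15)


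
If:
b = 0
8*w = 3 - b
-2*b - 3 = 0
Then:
No Solution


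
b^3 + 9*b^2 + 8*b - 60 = (b - 2)*(b + 5)*(b + 6)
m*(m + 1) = m^2 + m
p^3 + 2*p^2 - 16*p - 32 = (p - 4)*(p + 2)*(p + 4)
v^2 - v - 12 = (v - 4)*(v + 3)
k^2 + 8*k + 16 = (k + 4)^2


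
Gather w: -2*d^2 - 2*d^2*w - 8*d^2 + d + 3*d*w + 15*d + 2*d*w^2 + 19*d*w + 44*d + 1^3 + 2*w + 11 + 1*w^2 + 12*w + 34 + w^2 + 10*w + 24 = -10*d^2 + 60*d + w^2*(2*d + 2) + w*(-2*d^2 + 22*d + 24) + 70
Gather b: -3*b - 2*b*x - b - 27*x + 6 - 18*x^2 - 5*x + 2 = b*(-2*x - 4) - 18*x^2 - 32*x + 8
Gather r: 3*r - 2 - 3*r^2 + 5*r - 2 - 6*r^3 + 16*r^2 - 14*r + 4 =-6*r^3 + 13*r^2 - 6*r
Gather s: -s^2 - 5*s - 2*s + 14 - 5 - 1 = -s^2 - 7*s + 8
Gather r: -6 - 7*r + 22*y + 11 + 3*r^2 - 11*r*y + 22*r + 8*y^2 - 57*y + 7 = 3*r^2 + r*(15 - 11*y) + 8*y^2 - 35*y + 12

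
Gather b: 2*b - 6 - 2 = 2*b - 8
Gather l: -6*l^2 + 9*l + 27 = -6*l^2 + 9*l + 27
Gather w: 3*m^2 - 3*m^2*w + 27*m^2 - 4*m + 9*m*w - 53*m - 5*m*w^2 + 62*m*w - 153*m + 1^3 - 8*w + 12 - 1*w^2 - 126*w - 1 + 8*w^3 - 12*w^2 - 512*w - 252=30*m^2 - 210*m + 8*w^3 + w^2*(-5*m - 13) + w*(-3*m^2 + 71*m - 646) - 240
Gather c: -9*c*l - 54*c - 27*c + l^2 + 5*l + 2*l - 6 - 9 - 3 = c*(-9*l - 81) + l^2 + 7*l - 18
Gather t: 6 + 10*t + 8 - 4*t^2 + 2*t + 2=-4*t^2 + 12*t + 16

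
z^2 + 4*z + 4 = (z + 2)^2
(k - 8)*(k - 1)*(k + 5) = k^3 - 4*k^2 - 37*k + 40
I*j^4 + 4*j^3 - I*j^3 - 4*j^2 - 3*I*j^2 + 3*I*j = j*(j - 3*I)*(j - I)*(I*j - I)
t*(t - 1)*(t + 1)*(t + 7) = t^4 + 7*t^3 - t^2 - 7*t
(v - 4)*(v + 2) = v^2 - 2*v - 8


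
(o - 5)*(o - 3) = o^2 - 8*o + 15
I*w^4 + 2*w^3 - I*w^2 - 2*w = w*(w - 1)*(w - 2*I)*(I*w + I)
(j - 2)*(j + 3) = j^2 + j - 6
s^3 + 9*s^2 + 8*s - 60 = (s - 2)*(s + 5)*(s + 6)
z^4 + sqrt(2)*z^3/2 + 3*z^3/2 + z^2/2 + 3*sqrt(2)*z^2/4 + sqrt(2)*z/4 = z*(z + 1/2)*(z + 1)*(z + sqrt(2)/2)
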